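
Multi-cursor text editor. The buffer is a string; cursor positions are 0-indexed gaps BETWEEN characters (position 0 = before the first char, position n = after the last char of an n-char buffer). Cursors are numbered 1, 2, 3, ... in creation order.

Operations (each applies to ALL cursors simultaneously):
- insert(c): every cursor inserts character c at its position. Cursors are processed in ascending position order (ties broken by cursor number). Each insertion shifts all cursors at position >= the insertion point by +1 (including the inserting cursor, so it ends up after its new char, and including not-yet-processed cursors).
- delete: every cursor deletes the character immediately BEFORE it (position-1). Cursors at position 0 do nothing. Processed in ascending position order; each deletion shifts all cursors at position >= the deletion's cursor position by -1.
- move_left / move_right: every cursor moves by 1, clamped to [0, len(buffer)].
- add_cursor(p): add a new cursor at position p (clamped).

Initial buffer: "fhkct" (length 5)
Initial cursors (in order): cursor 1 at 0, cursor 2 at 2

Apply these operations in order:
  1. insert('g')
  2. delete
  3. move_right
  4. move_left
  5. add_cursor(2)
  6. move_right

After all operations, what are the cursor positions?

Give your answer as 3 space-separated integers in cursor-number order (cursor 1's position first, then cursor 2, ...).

Answer: 1 3 3

Derivation:
After op 1 (insert('g')): buffer="gfhgkct" (len 7), cursors c1@1 c2@4, authorship 1..2...
After op 2 (delete): buffer="fhkct" (len 5), cursors c1@0 c2@2, authorship .....
After op 3 (move_right): buffer="fhkct" (len 5), cursors c1@1 c2@3, authorship .....
After op 4 (move_left): buffer="fhkct" (len 5), cursors c1@0 c2@2, authorship .....
After op 5 (add_cursor(2)): buffer="fhkct" (len 5), cursors c1@0 c2@2 c3@2, authorship .....
After op 6 (move_right): buffer="fhkct" (len 5), cursors c1@1 c2@3 c3@3, authorship .....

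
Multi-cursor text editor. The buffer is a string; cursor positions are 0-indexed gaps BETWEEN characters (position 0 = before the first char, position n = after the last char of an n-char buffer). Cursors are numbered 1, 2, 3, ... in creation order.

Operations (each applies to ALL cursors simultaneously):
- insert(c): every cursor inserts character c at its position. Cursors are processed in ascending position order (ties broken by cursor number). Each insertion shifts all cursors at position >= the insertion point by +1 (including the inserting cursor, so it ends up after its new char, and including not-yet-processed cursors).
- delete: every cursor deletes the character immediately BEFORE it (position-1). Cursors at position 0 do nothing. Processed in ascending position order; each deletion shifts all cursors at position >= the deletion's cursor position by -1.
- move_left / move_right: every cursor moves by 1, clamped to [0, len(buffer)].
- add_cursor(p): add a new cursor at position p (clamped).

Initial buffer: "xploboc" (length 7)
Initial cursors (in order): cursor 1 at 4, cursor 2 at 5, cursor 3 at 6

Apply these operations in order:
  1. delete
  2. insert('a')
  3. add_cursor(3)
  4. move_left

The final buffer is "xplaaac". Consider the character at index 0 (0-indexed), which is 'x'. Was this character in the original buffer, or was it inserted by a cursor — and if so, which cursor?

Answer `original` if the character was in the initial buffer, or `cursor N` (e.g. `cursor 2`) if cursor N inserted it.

After op 1 (delete): buffer="xplc" (len 4), cursors c1@3 c2@3 c3@3, authorship ....
After op 2 (insert('a')): buffer="xplaaac" (len 7), cursors c1@6 c2@6 c3@6, authorship ...123.
After op 3 (add_cursor(3)): buffer="xplaaac" (len 7), cursors c4@3 c1@6 c2@6 c3@6, authorship ...123.
After op 4 (move_left): buffer="xplaaac" (len 7), cursors c4@2 c1@5 c2@5 c3@5, authorship ...123.
Authorship (.=original, N=cursor N): . . . 1 2 3 .
Index 0: author = original

Answer: original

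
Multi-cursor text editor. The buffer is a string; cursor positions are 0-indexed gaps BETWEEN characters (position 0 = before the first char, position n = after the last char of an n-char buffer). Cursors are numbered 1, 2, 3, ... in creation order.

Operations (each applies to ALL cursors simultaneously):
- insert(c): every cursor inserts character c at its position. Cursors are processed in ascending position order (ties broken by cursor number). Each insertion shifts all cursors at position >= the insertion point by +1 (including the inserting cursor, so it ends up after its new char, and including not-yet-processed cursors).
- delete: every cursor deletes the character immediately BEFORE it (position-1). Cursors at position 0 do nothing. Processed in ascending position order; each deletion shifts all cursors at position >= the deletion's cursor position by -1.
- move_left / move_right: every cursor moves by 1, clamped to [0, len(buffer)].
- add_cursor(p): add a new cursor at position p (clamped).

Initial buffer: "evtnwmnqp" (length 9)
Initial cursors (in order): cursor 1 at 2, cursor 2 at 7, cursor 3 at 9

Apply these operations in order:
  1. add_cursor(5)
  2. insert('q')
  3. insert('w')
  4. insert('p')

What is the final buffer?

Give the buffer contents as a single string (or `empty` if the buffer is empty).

After op 1 (add_cursor(5)): buffer="evtnwmnqp" (len 9), cursors c1@2 c4@5 c2@7 c3@9, authorship .........
After op 2 (insert('q')): buffer="evqtnwqmnqqpq" (len 13), cursors c1@3 c4@7 c2@10 c3@13, authorship ..1...4..2..3
After op 3 (insert('w')): buffer="evqwtnwqwmnqwqpqw" (len 17), cursors c1@4 c4@9 c2@13 c3@17, authorship ..11...44..22..33
After op 4 (insert('p')): buffer="evqwptnwqwpmnqwpqpqwp" (len 21), cursors c1@5 c4@11 c2@16 c3@21, authorship ..111...444..222..333

Answer: evqwptnwqwpmnqwpqpqwp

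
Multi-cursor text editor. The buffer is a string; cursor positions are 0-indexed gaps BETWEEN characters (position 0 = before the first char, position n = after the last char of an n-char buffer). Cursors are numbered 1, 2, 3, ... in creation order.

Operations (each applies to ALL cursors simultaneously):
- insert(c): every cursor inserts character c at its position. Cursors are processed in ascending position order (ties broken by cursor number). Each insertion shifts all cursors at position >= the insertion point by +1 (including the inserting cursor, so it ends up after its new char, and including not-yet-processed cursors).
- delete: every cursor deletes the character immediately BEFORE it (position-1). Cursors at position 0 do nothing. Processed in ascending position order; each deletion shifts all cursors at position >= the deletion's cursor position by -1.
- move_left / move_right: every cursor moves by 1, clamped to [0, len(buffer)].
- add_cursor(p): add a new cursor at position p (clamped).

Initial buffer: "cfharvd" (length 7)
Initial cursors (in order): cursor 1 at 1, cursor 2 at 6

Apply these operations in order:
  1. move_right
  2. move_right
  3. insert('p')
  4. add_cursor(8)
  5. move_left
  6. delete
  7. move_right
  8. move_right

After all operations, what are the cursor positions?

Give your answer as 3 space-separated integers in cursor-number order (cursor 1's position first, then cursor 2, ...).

Answer: 4 6 6

Derivation:
After op 1 (move_right): buffer="cfharvd" (len 7), cursors c1@2 c2@7, authorship .......
After op 2 (move_right): buffer="cfharvd" (len 7), cursors c1@3 c2@7, authorship .......
After op 3 (insert('p')): buffer="cfhparvdp" (len 9), cursors c1@4 c2@9, authorship ...1....2
After op 4 (add_cursor(8)): buffer="cfhparvdp" (len 9), cursors c1@4 c3@8 c2@9, authorship ...1....2
After op 5 (move_left): buffer="cfhparvdp" (len 9), cursors c1@3 c3@7 c2@8, authorship ...1....2
After op 6 (delete): buffer="cfparp" (len 6), cursors c1@2 c2@5 c3@5, authorship ..1..2
After op 7 (move_right): buffer="cfparp" (len 6), cursors c1@3 c2@6 c3@6, authorship ..1..2
After op 8 (move_right): buffer="cfparp" (len 6), cursors c1@4 c2@6 c3@6, authorship ..1..2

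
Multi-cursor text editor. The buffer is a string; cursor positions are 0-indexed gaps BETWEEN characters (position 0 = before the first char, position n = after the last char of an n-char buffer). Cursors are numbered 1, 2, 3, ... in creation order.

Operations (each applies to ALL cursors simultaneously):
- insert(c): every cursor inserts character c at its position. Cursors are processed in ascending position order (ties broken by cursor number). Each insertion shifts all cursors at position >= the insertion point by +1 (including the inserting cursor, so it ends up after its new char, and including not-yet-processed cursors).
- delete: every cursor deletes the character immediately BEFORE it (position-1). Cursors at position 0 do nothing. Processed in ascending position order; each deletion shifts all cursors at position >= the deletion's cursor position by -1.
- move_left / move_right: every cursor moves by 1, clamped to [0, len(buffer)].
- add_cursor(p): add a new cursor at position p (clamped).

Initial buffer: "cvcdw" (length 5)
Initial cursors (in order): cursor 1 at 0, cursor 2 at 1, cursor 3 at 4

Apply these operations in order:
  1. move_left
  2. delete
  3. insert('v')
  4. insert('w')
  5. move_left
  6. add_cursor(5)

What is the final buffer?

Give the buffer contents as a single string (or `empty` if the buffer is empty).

Answer: vvwwcvvwdw

Derivation:
After op 1 (move_left): buffer="cvcdw" (len 5), cursors c1@0 c2@0 c3@3, authorship .....
After op 2 (delete): buffer="cvdw" (len 4), cursors c1@0 c2@0 c3@2, authorship ....
After op 3 (insert('v')): buffer="vvcvvdw" (len 7), cursors c1@2 c2@2 c3@5, authorship 12..3..
After op 4 (insert('w')): buffer="vvwwcvvwdw" (len 10), cursors c1@4 c2@4 c3@8, authorship 1212..33..
After op 5 (move_left): buffer="vvwwcvvwdw" (len 10), cursors c1@3 c2@3 c3@7, authorship 1212..33..
After op 6 (add_cursor(5)): buffer="vvwwcvvwdw" (len 10), cursors c1@3 c2@3 c4@5 c3@7, authorship 1212..33..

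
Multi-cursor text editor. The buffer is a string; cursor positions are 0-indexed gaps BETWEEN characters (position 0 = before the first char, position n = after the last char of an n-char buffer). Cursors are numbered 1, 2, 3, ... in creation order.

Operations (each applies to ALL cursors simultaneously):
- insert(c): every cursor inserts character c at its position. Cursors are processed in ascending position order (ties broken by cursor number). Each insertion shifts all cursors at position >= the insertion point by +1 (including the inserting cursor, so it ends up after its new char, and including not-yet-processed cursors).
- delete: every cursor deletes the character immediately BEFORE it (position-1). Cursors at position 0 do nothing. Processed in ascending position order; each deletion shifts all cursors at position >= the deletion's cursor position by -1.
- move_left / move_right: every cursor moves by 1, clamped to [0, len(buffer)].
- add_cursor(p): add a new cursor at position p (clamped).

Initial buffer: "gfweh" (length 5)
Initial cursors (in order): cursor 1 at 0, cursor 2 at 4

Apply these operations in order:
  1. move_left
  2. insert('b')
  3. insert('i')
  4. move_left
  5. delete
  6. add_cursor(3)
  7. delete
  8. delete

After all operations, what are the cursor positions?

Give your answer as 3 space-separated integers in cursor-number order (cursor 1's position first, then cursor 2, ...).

After op 1 (move_left): buffer="gfweh" (len 5), cursors c1@0 c2@3, authorship .....
After op 2 (insert('b')): buffer="bgfwbeh" (len 7), cursors c1@1 c2@5, authorship 1...2..
After op 3 (insert('i')): buffer="bigfwbieh" (len 9), cursors c1@2 c2@7, authorship 11...22..
After op 4 (move_left): buffer="bigfwbieh" (len 9), cursors c1@1 c2@6, authorship 11...22..
After op 5 (delete): buffer="igfwieh" (len 7), cursors c1@0 c2@4, authorship 1...2..
After op 6 (add_cursor(3)): buffer="igfwieh" (len 7), cursors c1@0 c3@3 c2@4, authorship 1...2..
After op 7 (delete): buffer="igieh" (len 5), cursors c1@0 c2@2 c3@2, authorship 1.2..
After op 8 (delete): buffer="ieh" (len 3), cursors c1@0 c2@0 c3@0, authorship 2..

Answer: 0 0 0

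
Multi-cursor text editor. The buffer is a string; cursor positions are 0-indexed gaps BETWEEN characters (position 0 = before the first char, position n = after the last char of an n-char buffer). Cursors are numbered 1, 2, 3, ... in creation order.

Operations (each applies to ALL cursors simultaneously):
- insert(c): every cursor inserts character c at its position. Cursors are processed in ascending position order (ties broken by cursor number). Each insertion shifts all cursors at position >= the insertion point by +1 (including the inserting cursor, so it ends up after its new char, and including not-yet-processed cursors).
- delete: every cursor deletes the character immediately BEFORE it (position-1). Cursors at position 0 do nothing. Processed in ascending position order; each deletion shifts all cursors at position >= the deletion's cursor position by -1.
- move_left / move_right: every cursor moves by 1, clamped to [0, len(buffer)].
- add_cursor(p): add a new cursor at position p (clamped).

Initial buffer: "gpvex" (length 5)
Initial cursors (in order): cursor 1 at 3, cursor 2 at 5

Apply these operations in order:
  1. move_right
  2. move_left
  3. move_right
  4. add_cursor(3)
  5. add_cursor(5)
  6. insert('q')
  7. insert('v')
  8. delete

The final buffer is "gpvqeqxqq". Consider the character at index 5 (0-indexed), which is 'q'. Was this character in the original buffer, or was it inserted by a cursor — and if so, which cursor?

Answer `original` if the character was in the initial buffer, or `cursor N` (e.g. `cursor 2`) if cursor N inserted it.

Answer: cursor 1

Derivation:
After op 1 (move_right): buffer="gpvex" (len 5), cursors c1@4 c2@5, authorship .....
After op 2 (move_left): buffer="gpvex" (len 5), cursors c1@3 c2@4, authorship .....
After op 3 (move_right): buffer="gpvex" (len 5), cursors c1@4 c2@5, authorship .....
After op 4 (add_cursor(3)): buffer="gpvex" (len 5), cursors c3@3 c1@4 c2@5, authorship .....
After op 5 (add_cursor(5)): buffer="gpvex" (len 5), cursors c3@3 c1@4 c2@5 c4@5, authorship .....
After op 6 (insert('q')): buffer="gpvqeqxqq" (len 9), cursors c3@4 c1@6 c2@9 c4@9, authorship ...3.1.24
After op 7 (insert('v')): buffer="gpvqveqvxqqvv" (len 13), cursors c3@5 c1@8 c2@13 c4@13, authorship ...33.11.2424
After op 8 (delete): buffer="gpvqeqxqq" (len 9), cursors c3@4 c1@6 c2@9 c4@9, authorship ...3.1.24
Authorship (.=original, N=cursor N): . . . 3 . 1 . 2 4
Index 5: author = 1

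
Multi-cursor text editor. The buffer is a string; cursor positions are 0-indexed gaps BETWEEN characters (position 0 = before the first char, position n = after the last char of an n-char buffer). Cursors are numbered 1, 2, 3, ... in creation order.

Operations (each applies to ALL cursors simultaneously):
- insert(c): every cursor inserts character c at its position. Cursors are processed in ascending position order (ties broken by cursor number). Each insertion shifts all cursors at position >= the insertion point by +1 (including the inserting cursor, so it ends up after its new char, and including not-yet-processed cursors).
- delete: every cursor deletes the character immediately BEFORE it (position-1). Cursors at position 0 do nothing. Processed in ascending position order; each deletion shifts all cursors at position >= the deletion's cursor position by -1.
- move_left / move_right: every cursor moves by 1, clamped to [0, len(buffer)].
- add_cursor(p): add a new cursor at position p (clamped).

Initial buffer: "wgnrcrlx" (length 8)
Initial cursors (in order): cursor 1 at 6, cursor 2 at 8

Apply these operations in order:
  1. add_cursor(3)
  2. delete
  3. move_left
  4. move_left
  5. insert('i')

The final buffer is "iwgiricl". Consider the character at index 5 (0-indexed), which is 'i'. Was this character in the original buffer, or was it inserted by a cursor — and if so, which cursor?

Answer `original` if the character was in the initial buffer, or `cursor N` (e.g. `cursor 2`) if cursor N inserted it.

After op 1 (add_cursor(3)): buffer="wgnrcrlx" (len 8), cursors c3@3 c1@6 c2@8, authorship ........
After op 2 (delete): buffer="wgrcl" (len 5), cursors c3@2 c1@4 c2@5, authorship .....
After op 3 (move_left): buffer="wgrcl" (len 5), cursors c3@1 c1@3 c2@4, authorship .....
After op 4 (move_left): buffer="wgrcl" (len 5), cursors c3@0 c1@2 c2@3, authorship .....
After op 5 (insert('i')): buffer="iwgiricl" (len 8), cursors c3@1 c1@4 c2@6, authorship 3..1.2..
Authorship (.=original, N=cursor N): 3 . . 1 . 2 . .
Index 5: author = 2

Answer: cursor 2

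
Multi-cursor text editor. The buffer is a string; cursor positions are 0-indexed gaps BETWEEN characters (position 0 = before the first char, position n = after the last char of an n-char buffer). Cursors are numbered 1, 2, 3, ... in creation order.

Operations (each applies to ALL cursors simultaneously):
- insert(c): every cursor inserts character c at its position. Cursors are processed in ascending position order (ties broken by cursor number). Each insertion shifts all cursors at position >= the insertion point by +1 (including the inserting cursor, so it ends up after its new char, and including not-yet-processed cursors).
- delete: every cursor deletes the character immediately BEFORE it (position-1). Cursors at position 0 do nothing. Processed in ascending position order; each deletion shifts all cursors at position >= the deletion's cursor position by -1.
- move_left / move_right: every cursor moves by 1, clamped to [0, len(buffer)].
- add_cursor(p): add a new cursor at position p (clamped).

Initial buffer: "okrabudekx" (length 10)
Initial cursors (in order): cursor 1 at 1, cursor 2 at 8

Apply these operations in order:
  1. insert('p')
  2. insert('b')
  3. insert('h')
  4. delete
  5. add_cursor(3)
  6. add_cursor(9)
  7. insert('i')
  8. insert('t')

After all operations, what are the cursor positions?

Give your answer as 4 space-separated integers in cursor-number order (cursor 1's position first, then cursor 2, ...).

Answer: 7 20 7 15

Derivation:
After op 1 (insert('p')): buffer="opkrabudepkx" (len 12), cursors c1@2 c2@10, authorship .1.......2..
After op 2 (insert('b')): buffer="opbkrabudepbkx" (len 14), cursors c1@3 c2@12, authorship .11.......22..
After op 3 (insert('h')): buffer="opbhkrabudepbhkx" (len 16), cursors c1@4 c2@14, authorship .111.......222..
After op 4 (delete): buffer="opbkrabudepbkx" (len 14), cursors c1@3 c2@12, authorship .11.......22..
After op 5 (add_cursor(3)): buffer="opbkrabudepbkx" (len 14), cursors c1@3 c3@3 c2@12, authorship .11.......22..
After op 6 (add_cursor(9)): buffer="opbkrabudepbkx" (len 14), cursors c1@3 c3@3 c4@9 c2@12, authorship .11.......22..
After op 7 (insert('i')): buffer="opbiikrabudiepbikx" (len 18), cursors c1@5 c3@5 c4@12 c2@16, authorship .1113......4.222..
After op 8 (insert('t')): buffer="opbiittkrabuditepbitkx" (len 22), cursors c1@7 c3@7 c4@15 c2@20, authorship .111313......44.2222..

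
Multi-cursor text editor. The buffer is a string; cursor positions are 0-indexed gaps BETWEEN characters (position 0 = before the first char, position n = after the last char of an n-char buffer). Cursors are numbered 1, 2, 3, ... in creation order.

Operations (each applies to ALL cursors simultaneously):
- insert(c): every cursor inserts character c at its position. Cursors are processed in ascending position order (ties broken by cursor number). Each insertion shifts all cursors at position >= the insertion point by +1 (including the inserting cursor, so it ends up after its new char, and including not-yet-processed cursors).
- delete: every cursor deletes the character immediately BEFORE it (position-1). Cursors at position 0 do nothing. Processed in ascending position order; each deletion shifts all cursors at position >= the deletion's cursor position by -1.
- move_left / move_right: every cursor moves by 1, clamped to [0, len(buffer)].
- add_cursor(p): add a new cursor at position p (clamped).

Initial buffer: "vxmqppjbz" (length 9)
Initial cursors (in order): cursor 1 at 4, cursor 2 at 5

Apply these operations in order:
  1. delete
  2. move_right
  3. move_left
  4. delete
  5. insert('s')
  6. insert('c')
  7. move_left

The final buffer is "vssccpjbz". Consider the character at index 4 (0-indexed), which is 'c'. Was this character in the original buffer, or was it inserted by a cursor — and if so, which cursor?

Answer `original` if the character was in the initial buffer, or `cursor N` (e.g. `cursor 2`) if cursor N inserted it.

After op 1 (delete): buffer="vxmpjbz" (len 7), cursors c1@3 c2@3, authorship .......
After op 2 (move_right): buffer="vxmpjbz" (len 7), cursors c1@4 c2@4, authorship .......
After op 3 (move_left): buffer="vxmpjbz" (len 7), cursors c1@3 c2@3, authorship .......
After op 4 (delete): buffer="vpjbz" (len 5), cursors c1@1 c2@1, authorship .....
After op 5 (insert('s')): buffer="vsspjbz" (len 7), cursors c1@3 c2@3, authorship .12....
After op 6 (insert('c')): buffer="vssccpjbz" (len 9), cursors c1@5 c2@5, authorship .1212....
After op 7 (move_left): buffer="vssccpjbz" (len 9), cursors c1@4 c2@4, authorship .1212....
Authorship (.=original, N=cursor N): . 1 2 1 2 . . . .
Index 4: author = 2

Answer: cursor 2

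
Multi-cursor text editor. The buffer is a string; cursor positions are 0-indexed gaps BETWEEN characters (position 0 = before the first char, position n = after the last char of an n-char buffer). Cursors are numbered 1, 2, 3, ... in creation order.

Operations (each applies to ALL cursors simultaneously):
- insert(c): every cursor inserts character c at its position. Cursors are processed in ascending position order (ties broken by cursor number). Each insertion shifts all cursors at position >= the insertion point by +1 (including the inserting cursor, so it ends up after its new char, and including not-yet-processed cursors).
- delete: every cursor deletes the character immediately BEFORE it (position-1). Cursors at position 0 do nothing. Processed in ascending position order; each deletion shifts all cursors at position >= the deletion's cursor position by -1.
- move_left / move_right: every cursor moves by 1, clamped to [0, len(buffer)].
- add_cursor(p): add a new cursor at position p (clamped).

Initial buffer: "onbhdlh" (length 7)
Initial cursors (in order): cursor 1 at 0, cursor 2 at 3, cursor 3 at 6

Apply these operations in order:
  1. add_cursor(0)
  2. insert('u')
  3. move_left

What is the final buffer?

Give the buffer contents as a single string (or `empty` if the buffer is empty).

After op 1 (add_cursor(0)): buffer="onbhdlh" (len 7), cursors c1@0 c4@0 c2@3 c3@6, authorship .......
After op 2 (insert('u')): buffer="uuonbuhdluh" (len 11), cursors c1@2 c4@2 c2@6 c3@10, authorship 14...2...3.
After op 3 (move_left): buffer="uuonbuhdluh" (len 11), cursors c1@1 c4@1 c2@5 c3@9, authorship 14...2...3.

Answer: uuonbuhdluh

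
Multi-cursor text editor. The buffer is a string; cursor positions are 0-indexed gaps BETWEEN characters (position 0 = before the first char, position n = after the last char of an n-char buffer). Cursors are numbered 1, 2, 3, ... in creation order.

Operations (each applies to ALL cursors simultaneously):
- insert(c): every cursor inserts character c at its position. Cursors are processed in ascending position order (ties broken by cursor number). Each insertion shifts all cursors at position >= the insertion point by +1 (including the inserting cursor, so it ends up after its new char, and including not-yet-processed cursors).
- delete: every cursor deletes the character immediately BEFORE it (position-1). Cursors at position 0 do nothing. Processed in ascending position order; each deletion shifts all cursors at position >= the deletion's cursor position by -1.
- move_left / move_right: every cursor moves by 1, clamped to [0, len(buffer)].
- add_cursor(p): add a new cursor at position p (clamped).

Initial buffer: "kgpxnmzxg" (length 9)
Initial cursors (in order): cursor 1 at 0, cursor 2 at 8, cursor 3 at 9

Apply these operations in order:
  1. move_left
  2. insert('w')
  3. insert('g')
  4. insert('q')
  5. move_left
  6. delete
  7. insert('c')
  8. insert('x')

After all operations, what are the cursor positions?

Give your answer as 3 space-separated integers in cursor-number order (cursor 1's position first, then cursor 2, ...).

After op 1 (move_left): buffer="kgpxnmzxg" (len 9), cursors c1@0 c2@7 c3@8, authorship .........
After op 2 (insert('w')): buffer="wkgpxnmzwxwg" (len 12), cursors c1@1 c2@9 c3@11, authorship 1.......2.3.
After op 3 (insert('g')): buffer="wgkgpxnmzwgxwgg" (len 15), cursors c1@2 c2@11 c3@14, authorship 11.......22.33.
After op 4 (insert('q')): buffer="wgqkgpxnmzwgqxwgqg" (len 18), cursors c1@3 c2@13 c3@17, authorship 111.......222.333.
After op 5 (move_left): buffer="wgqkgpxnmzwgqxwgqg" (len 18), cursors c1@2 c2@12 c3@16, authorship 111.......222.333.
After op 6 (delete): buffer="wqkgpxnmzwqxwqg" (len 15), cursors c1@1 c2@10 c3@13, authorship 11.......22.33.
After op 7 (insert('c')): buffer="wcqkgpxnmzwcqxwcqg" (len 18), cursors c1@2 c2@12 c3@16, authorship 111.......222.333.
After op 8 (insert('x')): buffer="wcxqkgpxnmzwcxqxwcxqg" (len 21), cursors c1@3 c2@14 c3@19, authorship 1111.......2222.3333.

Answer: 3 14 19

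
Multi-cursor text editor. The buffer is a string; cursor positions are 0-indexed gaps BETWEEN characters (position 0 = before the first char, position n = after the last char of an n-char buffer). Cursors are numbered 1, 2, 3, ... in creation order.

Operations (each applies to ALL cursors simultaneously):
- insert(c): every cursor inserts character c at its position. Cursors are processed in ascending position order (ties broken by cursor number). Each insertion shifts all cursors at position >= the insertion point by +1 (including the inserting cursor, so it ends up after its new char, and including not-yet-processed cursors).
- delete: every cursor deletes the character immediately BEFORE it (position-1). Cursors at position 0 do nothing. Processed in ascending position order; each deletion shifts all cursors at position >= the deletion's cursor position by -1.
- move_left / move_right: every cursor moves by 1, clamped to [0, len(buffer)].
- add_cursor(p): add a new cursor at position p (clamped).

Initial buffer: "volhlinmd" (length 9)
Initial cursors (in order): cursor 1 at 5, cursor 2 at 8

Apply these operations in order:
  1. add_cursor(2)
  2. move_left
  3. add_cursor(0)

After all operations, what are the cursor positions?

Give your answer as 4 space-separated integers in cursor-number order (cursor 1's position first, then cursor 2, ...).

After op 1 (add_cursor(2)): buffer="volhlinmd" (len 9), cursors c3@2 c1@5 c2@8, authorship .........
After op 2 (move_left): buffer="volhlinmd" (len 9), cursors c3@1 c1@4 c2@7, authorship .........
After op 3 (add_cursor(0)): buffer="volhlinmd" (len 9), cursors c4@0 c3@1 c1@4 c2@7, authorship .........

Answer: 4 7 1 0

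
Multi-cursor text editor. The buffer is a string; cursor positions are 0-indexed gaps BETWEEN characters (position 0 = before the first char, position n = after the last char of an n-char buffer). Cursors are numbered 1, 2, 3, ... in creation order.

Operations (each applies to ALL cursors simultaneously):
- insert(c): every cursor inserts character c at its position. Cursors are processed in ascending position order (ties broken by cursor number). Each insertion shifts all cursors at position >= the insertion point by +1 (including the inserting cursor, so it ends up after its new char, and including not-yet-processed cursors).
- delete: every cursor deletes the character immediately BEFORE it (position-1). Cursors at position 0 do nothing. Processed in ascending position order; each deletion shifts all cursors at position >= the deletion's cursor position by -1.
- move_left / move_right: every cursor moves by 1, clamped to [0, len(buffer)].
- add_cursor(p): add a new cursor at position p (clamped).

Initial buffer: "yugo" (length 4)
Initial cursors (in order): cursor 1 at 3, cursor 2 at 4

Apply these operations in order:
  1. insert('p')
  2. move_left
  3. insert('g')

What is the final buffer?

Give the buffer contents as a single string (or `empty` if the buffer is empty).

After op 1 (insert('p')): buffer="yugpop" (len 6), cursors c1@4 c2@6, authorship ...1.2
After op 2 (move_left): buffer="yugpop" (len 6), cursors c1@3 c2@5, authorship ...1.2
After op 3 (insert('g')): buffer="yuggpogp" (len 8), cursors c1@4 c2@7, authorship ...11.22

Answer: yuggpogp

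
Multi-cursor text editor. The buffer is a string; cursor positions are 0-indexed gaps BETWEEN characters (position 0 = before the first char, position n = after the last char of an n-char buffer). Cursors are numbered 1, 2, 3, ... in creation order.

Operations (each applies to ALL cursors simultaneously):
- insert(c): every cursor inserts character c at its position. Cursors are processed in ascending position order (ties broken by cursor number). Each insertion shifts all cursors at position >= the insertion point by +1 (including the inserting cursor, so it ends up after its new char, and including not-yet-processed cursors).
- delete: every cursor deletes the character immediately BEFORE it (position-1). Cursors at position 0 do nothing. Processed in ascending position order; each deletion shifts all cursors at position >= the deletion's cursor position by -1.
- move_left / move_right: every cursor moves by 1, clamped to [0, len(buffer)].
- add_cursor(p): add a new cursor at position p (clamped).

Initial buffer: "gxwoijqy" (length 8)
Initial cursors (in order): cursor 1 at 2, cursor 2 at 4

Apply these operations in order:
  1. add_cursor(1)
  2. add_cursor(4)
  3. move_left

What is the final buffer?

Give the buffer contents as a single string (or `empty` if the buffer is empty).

Answer: gxwoijqy

Derivation:
After op 1 (add_cursor(1)): buffer="gxwoijqy" (len 8), cursors c3@1 c1@2 c2@4, authorship ........
After op 2 (add_cursor(4)): buffer="gxwoijqy" (len 8), cursors c3@1 c1@2 c2@4 c4@4, authorship ........
After op 3 (move_left): buffer="gxwoijqy" (len 8), cursors c3@0 c1@1 c2@3 c4@3, authorship ........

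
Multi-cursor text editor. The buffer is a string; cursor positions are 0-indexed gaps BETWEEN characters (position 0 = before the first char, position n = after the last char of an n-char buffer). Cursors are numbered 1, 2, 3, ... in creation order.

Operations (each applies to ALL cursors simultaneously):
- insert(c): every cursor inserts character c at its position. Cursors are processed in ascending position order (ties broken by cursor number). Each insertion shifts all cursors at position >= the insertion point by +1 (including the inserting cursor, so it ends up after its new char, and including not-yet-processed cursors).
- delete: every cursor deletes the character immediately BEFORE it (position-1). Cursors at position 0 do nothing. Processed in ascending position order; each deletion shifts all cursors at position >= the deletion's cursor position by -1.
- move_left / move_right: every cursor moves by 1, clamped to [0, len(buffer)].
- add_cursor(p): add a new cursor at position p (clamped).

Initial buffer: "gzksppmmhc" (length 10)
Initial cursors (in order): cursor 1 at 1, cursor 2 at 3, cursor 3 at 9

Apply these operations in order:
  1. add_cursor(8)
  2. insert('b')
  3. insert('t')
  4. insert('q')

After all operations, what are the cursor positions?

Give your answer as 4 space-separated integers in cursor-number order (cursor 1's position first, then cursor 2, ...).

Answer: 4 9 21 17

Derivation:
After op 1 (add_cursor(8)): buffer="gzksppmmhc" (len 10), cursors c1@1 c2@3 c4@8 c3@9, authorship ..........
After op 2 (insert('b')): buffer="gbzkbsppmmbhbc" (len 14), cursors c1@2 c2@5 c4@11 c3@13, authorship .1..2.....4.3.
After op 3 (insert('t')): buffer="gbtzkbtsppmmbthbtc" (len 18), cursors c1@3 c2@7 c4@14 c3@17, authorship .11..22.....44.33.
After op 4 (insert('q')): buffer="gbtqzkbtqsppmmbtqhbtqc" (len 22), cursors c1@4 c2@9 c4@17 c3@21, authorship .111..222.....444.333.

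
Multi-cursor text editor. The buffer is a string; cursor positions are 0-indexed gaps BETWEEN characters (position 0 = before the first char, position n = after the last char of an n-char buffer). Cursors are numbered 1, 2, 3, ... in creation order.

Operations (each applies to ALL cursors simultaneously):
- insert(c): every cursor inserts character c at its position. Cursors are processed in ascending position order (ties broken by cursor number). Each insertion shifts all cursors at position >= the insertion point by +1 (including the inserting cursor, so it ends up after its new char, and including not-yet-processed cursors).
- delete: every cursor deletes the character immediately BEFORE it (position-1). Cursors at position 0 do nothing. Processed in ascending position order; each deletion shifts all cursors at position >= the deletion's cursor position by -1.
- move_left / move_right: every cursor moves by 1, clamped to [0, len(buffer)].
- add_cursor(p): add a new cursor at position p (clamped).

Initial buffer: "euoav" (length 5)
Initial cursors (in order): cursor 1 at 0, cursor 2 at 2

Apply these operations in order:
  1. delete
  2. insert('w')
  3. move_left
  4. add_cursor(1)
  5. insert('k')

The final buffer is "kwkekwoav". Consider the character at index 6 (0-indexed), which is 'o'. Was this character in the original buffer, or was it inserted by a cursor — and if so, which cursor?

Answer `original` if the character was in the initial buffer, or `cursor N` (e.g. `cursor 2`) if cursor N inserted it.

After op 1 (delete): buffer="eoav" (len 4), cursors c1@0 c2@1, authorship ....
After op 2 (insert('w')): buffer="wewoav" (len 6), cursors c1@1 c2@3, authorship 1.2...
After op 3 (move_left): buffer="wewoav" (len 6), cursors c1@0 c2@2, authorship 1.2...
After op 4 (add_cursor(1)): buffer="wewoav" (len 6), cursors c1@0 c3@1 c2@2, authorship 1.2...
After op 5 (insert('k')): buffer="kwkekwoav" (len 9), cursors c1@1 c3@3 c2@5, authorship 113.22...
Authorship (.=original, N=cursor N): 1 1 3 . 2 2 . . .
Index 6: author = original

Answer: original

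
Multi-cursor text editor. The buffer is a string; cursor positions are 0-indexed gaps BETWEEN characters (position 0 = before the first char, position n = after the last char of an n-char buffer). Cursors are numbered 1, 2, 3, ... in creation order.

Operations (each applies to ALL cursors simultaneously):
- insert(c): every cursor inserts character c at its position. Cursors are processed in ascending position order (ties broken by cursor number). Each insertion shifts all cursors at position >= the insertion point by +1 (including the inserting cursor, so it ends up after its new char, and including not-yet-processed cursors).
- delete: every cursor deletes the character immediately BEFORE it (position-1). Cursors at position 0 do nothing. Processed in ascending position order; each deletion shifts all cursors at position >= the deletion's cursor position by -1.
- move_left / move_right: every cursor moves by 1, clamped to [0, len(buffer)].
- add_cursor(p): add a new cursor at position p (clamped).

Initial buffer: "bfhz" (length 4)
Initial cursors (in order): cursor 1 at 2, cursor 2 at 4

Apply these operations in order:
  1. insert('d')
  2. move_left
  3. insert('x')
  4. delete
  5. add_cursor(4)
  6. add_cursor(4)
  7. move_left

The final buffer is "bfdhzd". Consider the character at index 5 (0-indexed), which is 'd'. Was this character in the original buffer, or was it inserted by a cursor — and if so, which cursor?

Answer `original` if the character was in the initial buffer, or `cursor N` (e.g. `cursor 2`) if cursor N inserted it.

Answer: cursor 2

Derivation:
After op 1 (insert('d')): buffer="bfdhzd" (len 6), cursors c1@3 c2@6, authorship ..1..2
After op 2 (move_left): buffer="bfdhzd" (len 6), cursors c1@2 c2@5, authorship ..1..2
After op 3 (insert('x')): buffer="bfxdhzxd" (len 8), cursors c1@3 c2@7, authorship ..11..22
After op 4 (delete): buffer="bfdhzd" (len 6), cursors c1@2 c2@5, authorship ..1..2
After op 5 (add_cursor(4)): buffer="bfdhzd" (len 6), cursors c1@2 c3@4 c2@5, authorship ..1..2
After op 6 (add_cursor(4)): buffer="bfdhzd" (len 6), cursors c1@2 c3@4 c4@4 c2@5, authorship ..1..2
After op 7 (move_left): buffer="bfdhzd" (len 6), cursors c1@1 c3@3 c4@3 c2@4, authorship ..1..2
Authorship (.=original, N=cursor N): . . 1 . . 2
Index 5: author = 2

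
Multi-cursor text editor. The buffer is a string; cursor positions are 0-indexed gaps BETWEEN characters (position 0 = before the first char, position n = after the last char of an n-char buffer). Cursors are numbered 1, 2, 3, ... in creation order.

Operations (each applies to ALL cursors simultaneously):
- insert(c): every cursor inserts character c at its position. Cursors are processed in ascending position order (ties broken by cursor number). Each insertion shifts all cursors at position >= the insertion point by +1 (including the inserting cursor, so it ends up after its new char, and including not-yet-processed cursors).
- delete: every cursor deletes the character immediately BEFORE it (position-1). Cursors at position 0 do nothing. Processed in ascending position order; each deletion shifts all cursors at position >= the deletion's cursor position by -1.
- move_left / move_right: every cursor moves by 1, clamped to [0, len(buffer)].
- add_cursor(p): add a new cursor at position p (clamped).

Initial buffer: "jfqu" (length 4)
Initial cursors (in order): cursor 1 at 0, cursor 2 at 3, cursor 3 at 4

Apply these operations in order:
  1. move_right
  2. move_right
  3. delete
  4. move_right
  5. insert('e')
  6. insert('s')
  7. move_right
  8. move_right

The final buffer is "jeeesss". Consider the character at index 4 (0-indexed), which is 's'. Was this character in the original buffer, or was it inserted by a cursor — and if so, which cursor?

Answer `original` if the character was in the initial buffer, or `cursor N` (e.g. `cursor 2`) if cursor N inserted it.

Answer: cursor 1

Derivation:
After op 1 (move_right): buffer="jfqu" (len 4), cursors c1@1 c2@4 c3@4, authorship ....
After op 2 (move_right): buffer="jfqu" (len 4), cursors c1@2 c2@4 c3@4, authorship ....
After op 3 (delete): buffer="j" (len 1), cursors c1@1 c2@1 c3@1, authorship .
After op 4 (move_right): buffer="j" (len 1), cursors c1@1 c2@1 c3@1, authorship .
After op 5 (insert('e')): buffer="jeee" (len 4), cursors c1@4 c2@4 c3@4, authorship .123
After op 6 (insert('s')): buffer="jeeesss" (len 7), cursors c1@7 c2@7 c3@7, authorship .123123
After op 7 (move_right): buffer="jeeesss" (len 7), cursors c1@7 c2@7 c3@7, authorship .123123
After op 8 (move_right): buffer="jeeesss" (len 7), cursors c1@7 c2@7 c3@7, authorship .123123
Authorship (.=original, N=cursor N): . 1 2 3 1 2 3
Index 4: author = 1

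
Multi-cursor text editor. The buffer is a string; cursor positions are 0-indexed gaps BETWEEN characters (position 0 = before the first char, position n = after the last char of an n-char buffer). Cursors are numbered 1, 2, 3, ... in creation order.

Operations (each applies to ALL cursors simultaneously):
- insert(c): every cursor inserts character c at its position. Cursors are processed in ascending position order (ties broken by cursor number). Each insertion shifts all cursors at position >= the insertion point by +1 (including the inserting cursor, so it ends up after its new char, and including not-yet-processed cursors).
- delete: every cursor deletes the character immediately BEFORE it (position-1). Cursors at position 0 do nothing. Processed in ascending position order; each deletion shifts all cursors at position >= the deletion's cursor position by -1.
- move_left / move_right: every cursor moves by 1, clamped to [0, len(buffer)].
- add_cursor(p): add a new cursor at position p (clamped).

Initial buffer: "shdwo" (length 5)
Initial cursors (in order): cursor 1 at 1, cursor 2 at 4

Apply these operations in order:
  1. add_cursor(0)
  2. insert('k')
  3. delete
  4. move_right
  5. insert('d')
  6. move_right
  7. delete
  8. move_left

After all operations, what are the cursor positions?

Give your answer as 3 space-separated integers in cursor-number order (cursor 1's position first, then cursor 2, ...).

After op 1 (add_cursor(0)): buffer="shdwo" (len 5), cursors c3@0 c1@1 c2@4, authorship .....
After op 2 (insert('k')): buffer="kskhdwko" (len 8), cursors c3@1 c1@3 c2@7, authorship 3.1...2.
After op 3 (delete): buffer="shdwo" (len 5), cursors c3@0 c1@1 c2@4, authorship .....
After op 4 (move_right): buffer="shdwo" (len 5), cursors c3@1 c1@2 c2@5, authorship .....
After op 5 (insert('d')): buffer="sdhddwod" (len 8), cursors c3@2 c1@4 c2@8, authorship .3.1...2
After op 6 (move_right): buffer="sdhddwod" (len 8), cursors c3@3 c1@5 c2@8, authorship .3.1...2
After op 7 (delete): buffer="sddwo" (len 5), cursors c3@2 c1@3 c2@5, authorship .31..
After op 8 (move_left): buffer="sddwo" (len 5), cursors c3@1 c1@2 c2@4, authorship .31..

Answer: 2 4 1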